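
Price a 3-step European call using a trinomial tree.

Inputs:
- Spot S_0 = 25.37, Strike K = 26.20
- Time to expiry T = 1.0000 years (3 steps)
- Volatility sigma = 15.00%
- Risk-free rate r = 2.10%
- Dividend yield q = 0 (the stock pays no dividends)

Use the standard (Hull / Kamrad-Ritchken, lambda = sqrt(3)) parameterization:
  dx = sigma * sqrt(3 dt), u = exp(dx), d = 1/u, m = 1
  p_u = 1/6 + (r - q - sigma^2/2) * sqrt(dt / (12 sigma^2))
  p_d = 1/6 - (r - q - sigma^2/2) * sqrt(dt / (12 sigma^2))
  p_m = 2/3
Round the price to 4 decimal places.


dt = T/N = 0.333333; dx = sigma*sqrt(3*dt) = 0.150000
u = exp(dx) = 1.161834; d = 1/u = 0.860708
p_u = 0.177500, p_m = 0.666667, p_d = 0.155833
Discount per step: exp(-r*dt) = 0.993024
Stock lattice S(k, j) with j the centered position index:
  k=0: S(0,+0) = 25.3700
  k=1: S(1,-1) = 21.8362; S(1,+0) = 25.3700; S(1,+1) = 29.4757
  k=2: S(2,-2) = 18.7946; S(2,-1) = 21.8362; S(2,+0) = 25.3700; S(2,+1) = 29.4757; S(2,+2) = 34.2459
  k=3: S(3,-3) = 16.1766; S(3,-2) = 18.7946; S(3,-1) = 21.8362; S(3,+0) = 25.3700; S(3,+1) = 29.4757; S(3,+2) = 34.2459; S(3,+3) = 39.7881
Terminal payoffs V(N, j) = max(S_T - K, 0):
  V(3,-3) = 0.000000; V(3,-2) = 0.000000; V(3,-1) = 0.000000; V(3,+0) = 0.000000; V(3,+1) = 3.275735; V(3,+2) = 8.045918; V(3,+3) = 13.588080
Backward induction: V(k, j) = exp(-r*dt) * [p_u * V(k+1, j+1) + p_m * V(k+1, j) + p_d * V(k+1, j-1)]
  V(2,-2) = exp(-r*dt) * [p_u*0.000000 + p_m*0.000000 + p_d*0.000000] = 0.000000
  V(2,-1) = exp(-r*dt) * [p_u*0.000000 + p_m*0.000000 + p_d*0.000000] = 0.000000
  V(2,+0) = exp(-r*dt) * [p_u*3.275735 + p_m*0.000000 + p_d*0.000000] = 0.577387
  V(2,+1) = exp(-r*dt) * [p_u*8.045918 + p_m*3.275735 + p_d*0.000000] = 3.586778
  V(2,+2) = exp(-r*dt) * [p_u*13.588080 + p_m*8.045918 + p_d*3.275735] = 8.228497
  V(1,-1) = exp(-r*dt) * [p_u*0.577387 + p_m*0.000000 + p_d*0.000000] = 0.101771
  V(1,+0) = exp(-r*dt) * [p_u*3.586778 + p_m*0.577387 + p_d*0.000000] = 1.014452
  V(1,+1) = exp(-r*dt) * [p_u*8.228497 + p_m*3.586778 + p_d*0.577387] = 3.914224
  V(0,+0) = exp(-r*dt) * [p_u*3.914224 + p_m*1.014452 + p_d*0.101771] = 1.377261

Answer: Price = V(0,0) = 1.3773


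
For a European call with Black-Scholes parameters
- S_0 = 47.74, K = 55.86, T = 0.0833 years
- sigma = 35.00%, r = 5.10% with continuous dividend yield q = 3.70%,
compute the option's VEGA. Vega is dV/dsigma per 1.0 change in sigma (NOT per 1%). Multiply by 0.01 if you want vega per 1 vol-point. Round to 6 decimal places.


d1 = -1.4929365990; d2 = -1.5939526868
phi(d1) = 0.1308938778; exp(-qT) = 0.9969226448; exp(-rT) = 0.9957607113
Vega = S * exp(-qT) * phi(d1) * sqrt(T) = 47.7400 * 0.9969226448 * 0.1308938778 * 0.2886173938 = 1.797984

Answer: Vega = 1.797984


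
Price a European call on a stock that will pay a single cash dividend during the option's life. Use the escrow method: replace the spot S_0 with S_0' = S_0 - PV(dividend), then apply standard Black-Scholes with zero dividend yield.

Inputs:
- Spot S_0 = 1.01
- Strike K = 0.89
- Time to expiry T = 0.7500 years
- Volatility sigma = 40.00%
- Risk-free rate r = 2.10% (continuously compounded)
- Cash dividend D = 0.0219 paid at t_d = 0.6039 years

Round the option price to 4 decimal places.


Answer: Price = 0.1919

Derivation:
PV(D) = D * exp(-r * t_d) = 0.0219 * 0.98739818 = 0.02162402
S_0' = S_0 - PV(D) = 1.0100 - 0.02162402 = 0.98837598
d1 = (ln(S_0'/K) + (r + sigma^2/2)*T) / (sigma*sqrt(T)) = 0.52132336
d2 = d1 - sigma*sqrt(T) = 0.17491320
exp(-rT) = 0.98437338
N(d1) = 0.69892923; N(d2) = 0.56942608
C = S_0' * N(d1) - K * exp(-rT) * N(d2) = 0.98837598 * 0.69892923 - 0.8900 * 0.98437338 * 0.56942608 = 0.1919


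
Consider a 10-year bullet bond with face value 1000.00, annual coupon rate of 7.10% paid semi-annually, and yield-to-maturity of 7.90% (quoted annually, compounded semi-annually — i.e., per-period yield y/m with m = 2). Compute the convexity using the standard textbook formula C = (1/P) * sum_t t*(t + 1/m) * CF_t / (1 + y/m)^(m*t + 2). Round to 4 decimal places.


Answer: Convexity = 62.3755

Derivation:
Coupon per period c = face * coupon_rate / m = 35.500000
Periods per year m = 2; per-period yield y/m = 0.039500
Number of cashflows N = 20
Cashflows (t years, CF_t, discount factor 1/(1+y/m)^(m*t), PV):
  t = 0.5000: CF_t = 35.500000, DF = 0.962001, PV = 34.151034
  t = 1.0000: CF_t = 35.500000, DF = 0.925446, PV = 32.853328
  t = 1.5000: CF_t = 35.500000, DF = 0.890280, PV = 31.604933
  t = 2.0000: CF_t = 35.500000, DF = 0.856450, PV = 30.403976
  t = 2.5000: CF_t = 35.500000, DF = 0.823906, PV = 29.248654
  t = 3.0000: CF_t = 35.500000, DF = 0.792598, PV = 28.137233
  t = 3.5000: CF_t = 35.500000, DF = 0.762480, PV = 27.068045
  t = 4.0000: CF_t = 35.500000, DF = 0.733507, PV = 26.039486
  t = 4.5000: CF_t = 35.500000, DF = 0.705634, PV = 25.050010
  t = 5.0000: CF_t = 35.500000, DF = 0.678821, PV = 24.098134
  t = 5.5000: CF_t = 35.500000, DF = 0.653026, PV = 23.182428
  t = 6.0000: CF_t = 35.500000, DF = 0.628212, PV = 22.301518
  t = 6.5000: CF_t = 35.500000, DF = 0.604340, PV = 21.454082
  t = 7.0000: CF_t = 35.500000, DF = 0.581376, PV = 20.638847
  t = 7.5000: CF_t = 35.500000, DF = 0.559284, PV = 19.854591
  t = 8.0000: CF_t = 35.500000, DF = 0.538032, PV = 19.100136
  t = 8.5000: CF_t = 35.500000, DF = 0.517587, PV = 18.374349
  t = 9.0000: CF_t = 35.500000, DF = 0.497919, PV = 17.676141
  t = 9.5000: CF_t = 35.500000, DF = 0.478999, PV = 17.004465
  t = 10.0000: CF_t = 1035.500000, DF = 0.460798, PV = 477.155825
Price P = sum_t PV_t = 945.397217
Convexity numerator sum_t t*(t + 1/m) * CF_t / (1+y/m)^(m*t + 2):
  t = 0.5000: term = 15.802466
  t = 1.0000: term = 45.605964
  t = 1.5000: term = 87.745962
  t = 2.0000: term = 140.686166
  t = 2.5000: term = 203.010341
  t = 3.0000: term = 273.414601
  t = 3.5000: term = 350.700145
  t = 4.0000: term = 433.766413
  t = 4.5000: term = 521.604634
  t = 5.0000: term = 613.291750
  t = 5.5000: term = 707.984705
  t = 6.0000: term = 804.915052
  t = 6.5000: term = 903.383897
  t = 7.0000: term = 1002.757128
  t = 7.5000: term = 1102.460939
  t = 8.0000: term = 1201.977615
  t = 8.5000: term = 1300.841575
  t = 9.0000: term = 1398.635652
  t = 9.5000: term = 1494.987603
  t = 10.0000: term = 46366.097232
Convexity = (1/P) * sum = 58969.669840 / 945.397217 = 62.375548


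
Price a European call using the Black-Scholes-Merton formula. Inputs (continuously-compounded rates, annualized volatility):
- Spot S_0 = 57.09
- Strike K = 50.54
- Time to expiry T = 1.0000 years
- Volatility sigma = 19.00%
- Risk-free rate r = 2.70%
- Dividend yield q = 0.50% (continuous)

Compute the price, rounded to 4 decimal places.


d1 = (ln(S/K) + (r - q + 0.5*sigma^2) * T) / (sigma * sqrt(T)) = 0.85217825
d2 = d1 - sigma * sqrt(T) = 0.66217825
exp(-rT) = 0.97336124; exp(-qT) = 0.99501248
C = S_0 * exp(-qT) * N(d1) - K * exp(-rT) * N(d2)
N(d1) = 0.80294242; N(d2) = 0.74607151
C = 57.0900 * 0.99501248 * 0.80294242 - 50.5400 * 0.97336124 * 0.74607151 = 8.9094

Answer: Price = 8.9094


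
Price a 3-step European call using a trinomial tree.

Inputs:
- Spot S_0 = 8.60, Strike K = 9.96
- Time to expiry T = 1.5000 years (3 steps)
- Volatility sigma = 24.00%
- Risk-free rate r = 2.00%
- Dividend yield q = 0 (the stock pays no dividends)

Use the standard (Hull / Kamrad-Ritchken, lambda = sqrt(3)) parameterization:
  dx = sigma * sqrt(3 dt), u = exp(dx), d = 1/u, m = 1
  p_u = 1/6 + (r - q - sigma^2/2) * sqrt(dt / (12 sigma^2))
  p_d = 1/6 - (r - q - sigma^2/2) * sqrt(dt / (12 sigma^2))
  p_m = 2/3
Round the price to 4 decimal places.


Answer: Price = V(0,0) = 0.6593

Derivation:
dt = T/N = 0.500000; dx = sigma*sqrt(3*dt) = 0.293939
u = exp(dx) = 1.341702; d = 1/u = 0.745322
p_u = 0.159182, p_m = 0.666667, p_d = 0.174151
Discount per step: exp(-r*dt) = 0.990050
Stock lattice S(k, j) with j the centered position index:
  k=0: S(0,+0) = 8.6000
  k=1: S(1,-1) = 6.4098; S(1,+0) = 8.6000; S(1,+1) = 11.5386
  k=2: S(2,-2) = 4.7773; S(2,-1) = 6.4098; S(2,+0) = 8.6000; S(2,+1) = 11.5386; S(2,+2) = 15.4814
  k=3: S(3,-3) = 3.5607; S(3,-2) = 4.7773; S(3,-1) = 6.4098; S(3,+0) = 8.6000; S(3,+1) = 11.5386; S(3,+2) = 15.4814; S(3,+3) = 20.7714
Terminal payoffs V(N, j) = max(S_T - K, 0):
  V(3,-3) = 0.000000; V(3,-2) = 0.000000; V(3,-1) = 0.000000; V(3,+0) = 0.000000; V(3,+1) = 1.578635; V(3,+2) = 5.521407; V(3,+3) = 10.811431
Backward induction: V(k, j) = exp(-r*dt) * [p_u * V(k+1, j+1) + p_m * V(k+1, j) + p_d * V(k+1, j-1)]
  V(2,-2) = exp(-r*dt) * [p_u*0.000000 + p_m*0.000000 + p_d*0.000000] = 0.000000
  V(2,-1) = exp(-r*dt) * [p_u*0.000000 + p_m*0.000000 + p_d*0.000000] = 0.000000
  V(2,+0) = exp(-r*dt) * [p_u*1.578635 + p_m*0.000000 + p_d*0.000000] = 0.248790
  V(2,+1) = exp(-r*dt) * [p_u*5.521407 + p_m*1.578635 + p_d*0.000000] = 1.912115
  V(2,+2) = exp(-r*dt) * [p_u*10.811431 + p_m*5.521407 + p_d*1.578635] = 5.620360
  V(1,-1) = exp(-r*dt) * [p_u*0.248790 + p_m*0.000000 + p_d*0.000000] = 0.039209
  V(1,+0) = exp(-r*dt) * [p_u*1.912115 + p_m*0.248790 + p_d*0.000000] = 0.465556
  V(1,+1) = exp(-r*dt) * [p_u*5.620360 + p_m*1.912115 + p_d*0.248790] = 2.190714
  V(0,+0) = exp(-r*dt) * [p_u*2.190714 + p_m*0.465556 + p_d*0.039209] = 0.659295


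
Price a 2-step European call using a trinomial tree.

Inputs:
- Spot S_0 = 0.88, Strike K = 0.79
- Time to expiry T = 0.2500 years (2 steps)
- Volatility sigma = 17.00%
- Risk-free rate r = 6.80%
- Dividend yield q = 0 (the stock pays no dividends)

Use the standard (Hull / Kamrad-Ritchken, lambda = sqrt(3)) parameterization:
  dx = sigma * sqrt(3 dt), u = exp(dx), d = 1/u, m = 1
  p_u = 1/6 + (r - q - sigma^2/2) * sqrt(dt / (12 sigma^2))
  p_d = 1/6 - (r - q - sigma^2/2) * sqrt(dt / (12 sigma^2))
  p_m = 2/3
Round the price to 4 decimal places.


Answer: Price = V(0,0) = 0.1046

Derivation:
dt = T/N = 0.125000; dx = sigma*sqrt(3*dt) = 0.104103
u = exp(dx) = 1.109715; d = 1/u = 0.901132
p_u = 0.198816, p_m = 0.666667, p_d = 0.134517
Discount per step: exp(-r*dt) = 0.991536
Stock lattice S(k, j) with j the centered position index:
  k=0: S(0,+0) = 0.8800
  k=1: S(1,-1) = 0.7930; S(1,+0) = 0.8800; S(1,+1) = 0.9765
  k=2: S(2,-2) = 0.7146; S(2,-1) = 0.7930; S(2,+0) = 0.8800; S(2,+1) = 0.9765; S(2,+2) = 1.0837
Terminal payoffs V(N, j) = max(S_T - K, 0):
  V(2,-2) = 0.000000; V(2,-1) = 0.002996; V(2,+0) = 0.090000; V(2,+1) = 0.186549; V(2,+2) = 0.293691
Backward induction: V(k, j) = exp(-r*dt) * [p_u * V(k+1, j+1) + p_m * V(k+1, j) + p_d * V(k+1, j-1)]
  V(1,-1) = exp(-r*dt) * [p_u*0.090000 + p_m*0.002996 + p_d*0.000000] = 0.019723
  V(1,+0) = exp(-r*dt) * [p_u*0.186549 + p_m*0.090000 + p_d*0.002996] = 0.096667
  V(1,+1) = exp(-r*dt) * [p_u*0.293691 + p_m*0.186549 + p_d*0.090000] = 0.193214
  V(0,+0) = exp(-r*dt) * [p_u*0.193214 + p_m*0.096667 + p_d*0.019723] = 0.104619


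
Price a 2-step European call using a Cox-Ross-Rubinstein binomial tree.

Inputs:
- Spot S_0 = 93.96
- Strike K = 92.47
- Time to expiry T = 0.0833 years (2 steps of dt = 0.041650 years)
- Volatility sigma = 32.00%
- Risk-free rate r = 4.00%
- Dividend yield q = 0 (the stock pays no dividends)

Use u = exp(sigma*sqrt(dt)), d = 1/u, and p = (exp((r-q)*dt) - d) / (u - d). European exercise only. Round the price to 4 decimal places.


Answer: Price = V(0,0) = 4.3287

Derivation:
dt = T/N = 0.041650
u = exp(sigma*sqrt(dt)) = 1.067486; d = 1/u = 0.936780
p = (exp((r-q)*dt) - d) / (u - d) = 0.496436
Discount per step: exp(-r*dt) = 0.998335
Stock lattice S(k, i) with i counting down-moves:
  k=0: S(0,0) = 93.9600
  k=1: S(1,0) = 100.3010; S(1,1) = 88.0199
  k=2: S(2,0) = 107.0700; S(2,1) = 93.9600; S(2,2) = 82.4553
Terminal payoffs V(N, i) = max(S_T - K, 0):
  V(2,0) = 14.599963; V(2,1) = 1.490000; V(2,2) = 0.000000
Backward induction: V(k, i) = exp(-r*dt) * [p * V(k+1, i) + (1-p) * V(k+1, i+1)].
  V(1,0) = exp(-r*dt) * [p*14.599963 + (1-p)*1.490000] = 7.984942
  V(1,1) = exp(-r*dt) * [p*1.490000 + (1-p)*0.000000] = 0.738458
  V(0,0) = exp(-r*dt) * [p*7.984942 + (1-p)*0.738458] = 4.328656


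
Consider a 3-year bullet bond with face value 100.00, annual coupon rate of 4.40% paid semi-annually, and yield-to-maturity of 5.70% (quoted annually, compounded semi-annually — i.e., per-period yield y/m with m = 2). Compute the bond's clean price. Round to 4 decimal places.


Coupon per period c = face * coupon_rate / m = 2.200000
Periods per year m = 2; per-period yield y/m = 0.028500
Number of cashflows N = 6
Cashflows (t years, CF_t, discount factor 1/(1+y/m)^(m*t), PV):
  t = 0.5000: CF_t = 2.200000, DF = 0.972290, PV = 2.139037
  t = 1.0000: CF_t = 2.200000, DF = 0.945347, PV = 2.079764
  t = 1.5000: CF_t = 2.200000, DF = 0.919152, PV = 2.022133
  t = 2.0000: CF_t = 2.200000, DF = 0.893682, PV = 1.966100
  t = 2.5000: CF_t = 2.200000, DF = 0.868917, PV = 1.911618
  t = 3.0000: CF_t = 102.200000, DF = 0.844840, PV = 86.342599
Price P = sum_t PV_t = 96.461252

Answer: Price = 96.4613


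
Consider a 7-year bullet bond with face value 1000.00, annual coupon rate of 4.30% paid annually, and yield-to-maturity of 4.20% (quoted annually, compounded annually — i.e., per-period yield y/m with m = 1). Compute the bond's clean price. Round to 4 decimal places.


Answer: Price = 1005.9579

Derivation:
Coupon per period c = face * coupon_rate / m = 43.000000
Periods per year m = 1; per-period yield y/m = 0.042000
Number of cashflows N = 7
Cashflows (t years, CF_t, discount factor 1/(1+y/m)^(m*t), PV):
  t = 1.0000: CF_t = 43.000000, DF = 0.959693, PV = 41.266795
  t = 2.0000: CF_t = 43.000000, DF = 0.921010, PV = 39.603450
  t = 3.0000: CF_t = 43.000000, DF = 0.883887, PV = 38.007149
  t = 4.0000: CF_t = 43.000000, DF = 0.848260, PV = 36.475191
  t = 5.0000: CF_t = 43.000000, DF = 0.814069, PV = 35.004982
  t = 6.0000: CF_t = 43.000000, DF = 0.781257, PV = 33.594033
  t = 7.0000: CF_t = 1043.000000, DF = 0.749766, PV = 782.006343
Price P = sum_t PV_t = 1005.957943


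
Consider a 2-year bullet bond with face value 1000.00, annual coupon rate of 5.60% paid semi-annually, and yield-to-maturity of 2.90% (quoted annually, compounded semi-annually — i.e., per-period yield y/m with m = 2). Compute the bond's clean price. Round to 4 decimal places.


Coupon per period c = face * coupon_rate / m = 28.000000
Periods per year m = 2; per-period yield y/m = 0.014500
Number of cashflows N = 4
Cashflows (t years, CF_t, discount factor 1/(1+y/m)^(m*t), PV):
  t = 0.5000: CF_t = 28.000000, DF = 0.985707, PV = 27.599803
  t = 1.0000: CF_t = 28.000000, DF = 0.971619, PV = 27.205326
  t = 1.5000: CF_t = 28.000000, DF = 0.957732, PV = 26.816487
  t = 2.0000: CF_t = 1028.000000, DF = 0.944043, PV = 970.476245
Price P = sum_t PV_t = 1052.097860

Answer: Price = 1052.0979


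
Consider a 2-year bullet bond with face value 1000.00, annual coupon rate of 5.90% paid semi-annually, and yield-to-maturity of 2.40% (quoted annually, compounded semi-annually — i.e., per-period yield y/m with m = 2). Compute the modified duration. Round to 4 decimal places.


Coupon per period c = face * coupon_rate / m = 29.500000
Periods per year m = 2; per-period yield y/m = 0.012000
Number of cashflows N = 4
Cashflows (t years, CF_t, discount factor 1/(1+y/m)^(m*t), PV):
  t = 0.5000: CF_t = 29.500000, DF = 0.988142, PV = 29.150198
  t = 1.0000: CF_t = 29.500000, DF = 0.976425, PV = 28.804543
  t = 1.5000: CF_t = 29.500000, DF = 0.964847, PV = 28.462987
  t = 2.0000: CF_t = 1029.500000, DF = 0.953406, PV = 981.531634
Price P = sum_t PV_t = 1067.949362
First compute Macaulay numerator sum_t t * PV_t:
  t * PV_t at t = 0.5000: 14.575099
  t * PV_t at t = 1.0000: 28.804543
  t * PV_t at t = 1.5000: 42.694481
  t * PV_t at t = 2.0000: 1963.063267
Macaulay duration D = 2049.137390 / 1067.949362 = 1.918759
Modified duration = D / (1 + y/m) = 1.918759 / (1 + 0.012000) = 1.896007

Answer: Modified duration = 1.8960


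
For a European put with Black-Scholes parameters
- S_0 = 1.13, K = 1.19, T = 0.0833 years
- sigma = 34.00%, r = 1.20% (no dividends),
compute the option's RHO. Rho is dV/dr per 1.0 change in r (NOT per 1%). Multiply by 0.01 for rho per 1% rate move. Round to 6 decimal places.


Answer: Rho = -0.070739

Derivation:
d1 = -0.4679646866; d2 = -0.5660946005
phi(d1) = 0.3575664689; exp(-qT) = 1.0000000000; exp(-rT) = 0.9990008994
N(-d2) = 0.7143352632
Rho = -K*T*exp(-rT)*N(-d2) = -1.1900 * 0.0833 * 0.9990008994 * 0.7143352632 = -0.070739


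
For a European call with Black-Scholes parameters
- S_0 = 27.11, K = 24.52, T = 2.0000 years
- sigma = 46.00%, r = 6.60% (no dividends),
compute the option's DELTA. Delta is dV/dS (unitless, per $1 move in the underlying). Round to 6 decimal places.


d1 = 0.6825325954; d2 = 0.0319943567
phi(d1) = 0.3160471382; exp(-qT) = 1.0000000000; exp(-rT) = 0.8763409951
N(d1) = 0.7525488804
Delta = exp(-qT) * N(d1) = 1.0000000000 * 0.7525488804 = 0.752549

Answer: Delta = 0.752549


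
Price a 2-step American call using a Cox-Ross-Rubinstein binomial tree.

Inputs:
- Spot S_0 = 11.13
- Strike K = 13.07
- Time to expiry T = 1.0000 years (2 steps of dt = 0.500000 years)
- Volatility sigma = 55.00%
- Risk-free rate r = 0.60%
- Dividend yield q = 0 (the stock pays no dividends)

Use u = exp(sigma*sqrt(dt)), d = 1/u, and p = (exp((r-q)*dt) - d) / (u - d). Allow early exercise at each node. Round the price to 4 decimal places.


Answer: Price = V(0,0) = 1.8438

Derivation:
dt = T/N = 0.500000
u = exp(sigma*sqrt(dt)) = 1.475370; d = 1/u = 0.677796
p = (exp((r-q)*dt) - d) / (u - d) = 0.407747
Discount per step: exp(-r*dt) = 0.997004
Stock lattice S(k, i) with i counting down-moves:
  k=0: S(0,0) = 11.1300
  k=1: S(1,0) = 16.4209; S(1,1) = 7.5439
  k=2: S(2,0) = 24.2269; S(2,1) = 11.1300; S(2,2) = 5.1132
Terminal payoffs V(N, i) = max(S_T - K, 0):
  V(2,0) = 11.156852; V(2,1) = 0.000000; V(2,2) = 0.000000
Backward induction: V(k, i) = exp(-r*dt) * [p * V(k+1, i) + (1-p) * V(k+1, i+1)]; then take max(V_cont, immediate exercise) for American.
  V(1,0) = exp(-r*dt) * [p*11.156852 + (1-p)*0.000000] = 4.535547; exercise = 3.350867; V(1,0) = max -> 4.535547
  V(1,1) = exp(-r*dt) * [p*0.000000 + (1-p)*0.000000] = 0.000000; exercise = 0.000000; V(1,1) = max -> 0.000000
  V(0,0) = exp(-r*dt) * [p*4.535547 + (1-p)*0.000000] = 1.843816; exercise = 0.000000; V(0,0) = max -> 1.843816


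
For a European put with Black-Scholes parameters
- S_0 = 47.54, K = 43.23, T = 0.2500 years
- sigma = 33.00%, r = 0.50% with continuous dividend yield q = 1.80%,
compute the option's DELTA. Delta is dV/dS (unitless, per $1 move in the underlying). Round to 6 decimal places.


Answer: Delta = -0.260308

Derivation:
d1 = 0.6387834137; d2 = 0.4737834137
phi(d1) = 0.3253152203; exp(-qT) = 0.9955101098; exp(-rT) = 0.9987507809
N(-d1) = 0.2614819199
Delta = -exp(-qT) * N(-d1) = -0.9955101098 * 0.2614819199 = -0.260308


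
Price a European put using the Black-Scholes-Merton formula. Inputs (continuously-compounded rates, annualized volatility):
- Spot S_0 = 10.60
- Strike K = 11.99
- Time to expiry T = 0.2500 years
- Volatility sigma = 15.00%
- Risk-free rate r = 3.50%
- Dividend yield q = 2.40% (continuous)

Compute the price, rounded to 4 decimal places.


d1 = (ln(S/K) + (r - q + 0.5*sigma^2) * T) / (sigma * sqrt(T)) = -1.56875291
d2 = d1 - sigma * sqrt(T) = -1.64375291
exp(-rT) = 0.99128817; exp(-qT) = 0.99401796
P = K * exp(-rT) * N(-d2) - S_0 * exp(-qT) * N(-d1)
N(-d1) = 0.94164724; N(-d2) = 0.94988637
P = 11.9900 * 0.99128817 * 0.94988637 - 10.6000 * 0.99401796 * 0.94164724 = 1.3682

Answer: Price = 1.3682


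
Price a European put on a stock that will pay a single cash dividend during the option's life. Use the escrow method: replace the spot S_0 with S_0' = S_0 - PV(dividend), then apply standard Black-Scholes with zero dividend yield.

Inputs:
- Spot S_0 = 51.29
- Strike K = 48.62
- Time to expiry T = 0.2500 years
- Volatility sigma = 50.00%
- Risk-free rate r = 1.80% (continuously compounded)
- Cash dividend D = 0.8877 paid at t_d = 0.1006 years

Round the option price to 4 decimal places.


PV(D) = D * exp(-r * t_d) = 0.8877 * 0.99819084 = 0.88609401
S_0' = S_0 - PV(D) = 51.2900 - 0.88609401 = 50.40390599
d1 = (ln(S_0'/K) + (r + sigma^2/2)*T) / (sigma*sqrt(T)) = 0.28713481
d2 = d1 - sigma*sqrt(T) = 0.03713481
exp(-rT) = 0.99551011
N(-d1) = 0.38700455; N(-d2) = 0.48518876
P = K * exp(-rT) * N(-d2) - S_0' * N(-d1) = 48.6200 * 0.99551011 * 0.48518876 - 50.40390599 * 0.38700455 = 3.9774

Answer: Price = 3.9774


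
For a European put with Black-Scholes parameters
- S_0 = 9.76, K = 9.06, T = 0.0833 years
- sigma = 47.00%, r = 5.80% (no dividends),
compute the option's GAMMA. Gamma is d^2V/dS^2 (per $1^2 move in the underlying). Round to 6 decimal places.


d1 = 0.6520829429; d2 = 0.5164327678
phi(d1) = 0.3225346794; exp(-qT) = 1.0000000000; exp(-rT) = 0.9951802524
Gamma = exp(-qT) * phi(d1) / (S * sigma * sqrt(T)) = 1.0000000000 * 0.3225346794 / (9.7600 * 0.4700 * 0.2886173938) = 0.243616

Answer: Gamma = 0.243616


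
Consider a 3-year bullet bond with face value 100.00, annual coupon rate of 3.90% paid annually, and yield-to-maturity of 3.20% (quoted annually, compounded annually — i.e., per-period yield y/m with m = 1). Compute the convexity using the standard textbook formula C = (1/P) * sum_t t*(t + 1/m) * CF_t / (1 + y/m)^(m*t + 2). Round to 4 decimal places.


Answer: Convexity = 10.7171

Derivation:
Coupon per period c = face * coupon_rate / m = 3.900000
Periods per year m = 1; per-period yield y/m = 0.032000
Number of cashflows N = 3
Cashflows (t years, CF_t, discount factor 1/(1+y/m)^(m*t), PV):
  t = 1.0000: CF_t = 3.900000, DF = 0.968992, PV = 3.779070
  t = 2.0000: CF_t = 3.900000, DF = 0.938946, PV = 3.661889
  t = 3.0000: CF_t = 103.900000, DF = 0.909831, PV = 94.531480
Price P = sum_t PV_t = 101.972439
Convexity numerator sum_t t*(t + 1/m) * CF_t / (1+y/m)^(m*t + 2):
  t = 1.0000: term = 7.096685
  t = 2.0000: term = 20.629897
  t = 3.0000: term = 1065.119430
Convexity = (1/P) * sum = 1092.846012 / 101.972439 = 10.717072


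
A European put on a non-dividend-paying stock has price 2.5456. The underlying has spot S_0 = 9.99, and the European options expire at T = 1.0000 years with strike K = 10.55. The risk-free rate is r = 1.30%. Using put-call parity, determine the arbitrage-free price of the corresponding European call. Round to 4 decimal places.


Answer: Call price = 2.1219

Derivation:
Put-call parity: C - P = S_0 * exp(-qT) - K * exp(-rT).
S_0 * exp(-qT) = 9.9900 * 1.00000000 = 9.99000000
K * exp(-rT) = 10.5500 * 0.98708414 = 10.41373762
C = P + S*exp(-qT) - K*exp(-rT)
C = 2.5456 + 9.99000000 - 10.41373762 = 2.1219


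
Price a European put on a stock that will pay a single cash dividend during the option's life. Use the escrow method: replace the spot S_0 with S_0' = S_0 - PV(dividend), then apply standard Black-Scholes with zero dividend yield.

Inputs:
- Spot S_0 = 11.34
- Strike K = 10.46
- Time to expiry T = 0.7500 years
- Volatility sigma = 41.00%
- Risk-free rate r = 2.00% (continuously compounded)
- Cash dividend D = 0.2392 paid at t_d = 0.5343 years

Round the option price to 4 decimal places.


PV(D) = D * exp(-r * t_d) = 0.2392 * 0.98937089 = 0.23665752
S_0' = S_0 - PV(D) = 11.3400 - 0.23665752 = 11.10334248
d1 = (ln(S_0'/K) + (r + sigma^2/2)*T) / (sigma*sqrt(T)) = 0.38788145
d2 = d1 - sigma*sqrt(T) = 0.03281104
exp(-rT) = 0.98511194
N(-d1) = 0.34905188; N(-d2) = 0.48691264
P = K * exp(-rT) * N(-d2) - S_0' * N(-d1) = 10.4600 * 0.98511194 * 0.48691264 - 11.10334248 * 0.34905188 = 1.1416

Answer: Price = 1.1416


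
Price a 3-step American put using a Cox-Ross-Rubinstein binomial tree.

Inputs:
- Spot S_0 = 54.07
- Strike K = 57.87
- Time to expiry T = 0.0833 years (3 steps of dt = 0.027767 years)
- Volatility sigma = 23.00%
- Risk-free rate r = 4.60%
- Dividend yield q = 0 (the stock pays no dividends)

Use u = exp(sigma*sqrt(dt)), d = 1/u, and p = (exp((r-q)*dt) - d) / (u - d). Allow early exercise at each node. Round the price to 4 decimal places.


dt = T/N = 0.027767
u = exp(sigma*sqrt(dt)) = 1.039070; d = 1/u = 0.962399
p = (exp((r-q)*dt) - d) / (u - d) = 0.507090
Discount per step: exp(-r*dt) = 0.998724
Stock lattice S(k, i) with i counting down-moves:
  k=0: S(0,0) = 54.0700
  k=1: S(1,0) = 56.1825; S(1,1) = 52.0369
  k=2: S(2,0) = 58.3775; S(2,1) = 54.0700; S(2,2) = 50.0803
  k=3: S(3,0) = 60.6583; S(3,1) = 56.1825; S(3,2) = 52.0369; S(3,3) = 48.1973
Terminal payoffs V(N, i) = max(K - S_T, 0):
  V(3,0) = 0.000000; V(3,1) = 1.687508; V(3,2) = 5.833061; V(3,3) = 9.672724
Backward induction: V(k, i) = exp(-r*dt) * [p * V(k+1, i) + (1-p) * V(k+1, i+1)]; then take max(V_cont, immediate exercise) for American.
  V(2,0) = exp(-r*dt) * [p*0.000000 + (1-p)*1.687508] = 0.830729; exercise = 0.000000; V(2,0) = max -> 0.830729
  V(2,1) = exp(-r*dt) * [p*1.687508 + (1-p)*5.833061] = 3.726132; exercise = 3.800000; V(2,1) = max -> 3.800000
  V(2,2) = exp(-r*dt) * [p*5.833061 + (1-p)*9.672724] = 7.715809; exercise = 7.789677; V(2,2) = max -> 7.789677
  V(1,0) = exp(-r*dt) * [p*0.830729 + (1-p)*3.800000] = 2.291385; exercise = 1.687508; V(1,0) = max -> 2.291385
  V(1,1) = exp(-r*dt) * [p*3.800000 + (1-p)*7.789677] = 5.759192; exercise = 5.833061; V(1,1) = max -> 5.833061
  V(0,0) = exp(-r*dt) * [p*2.291385 + (1-p)*5.833061] = 4.031960; exercise = 3.800000; V(0,0) = max -> 4.031960

Answer: Price = V(0,0) = 4.0320


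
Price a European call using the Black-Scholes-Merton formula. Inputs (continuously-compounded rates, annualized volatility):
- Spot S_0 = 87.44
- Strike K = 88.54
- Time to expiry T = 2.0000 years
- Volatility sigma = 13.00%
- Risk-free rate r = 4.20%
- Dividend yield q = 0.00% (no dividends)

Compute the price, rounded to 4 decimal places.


Answer: Price = 9.6603

Derivation:
d1 = (ln(S/K) + (r - q + 0.5*sigma^2) * T) / (sigma * sqrt(T)) = 0.48082400
d2 = d1 - sigma * sqrt(T) = 0.29697624
exp(-rT) = 0.91943126; exp(-qT) = 1.00000000
C = S_0 * exp(-qT) * N(d1) - K * exp(-rT) * N(d2)
N(d1) = 0.68467920; N(d2) = 0.61675767
C = 87.4400 * 1.00000000 * 0.68467920 - 88.5400 * 0.91943126 * 0.61675767 = 9.6603


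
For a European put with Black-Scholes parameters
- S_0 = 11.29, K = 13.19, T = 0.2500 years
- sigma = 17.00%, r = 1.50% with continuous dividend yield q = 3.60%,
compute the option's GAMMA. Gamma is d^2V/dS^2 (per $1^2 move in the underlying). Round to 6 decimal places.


d1 = -1.8491657479; d2 = -1.9341657479
phi(d1) = 0.0721761576; exp(-qT) = 0.9910403788; exp(-rT) = 0.9962570225
Gamma = exp(-qT) * phi(d1) / (S * sigma * sqrt(T)) = 0.9910403788 * 0.0721761576 / (11.2900 * 0.1700 * 0.5000000000) = 0.074537

Answer: Gamma = 0.074537


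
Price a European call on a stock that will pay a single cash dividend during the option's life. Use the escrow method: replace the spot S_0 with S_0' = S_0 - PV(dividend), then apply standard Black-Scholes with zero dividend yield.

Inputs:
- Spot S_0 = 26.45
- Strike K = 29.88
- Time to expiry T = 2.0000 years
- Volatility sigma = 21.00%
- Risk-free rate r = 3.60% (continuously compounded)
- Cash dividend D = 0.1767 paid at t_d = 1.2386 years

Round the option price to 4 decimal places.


Answer: Price = 2.4875

Derivation:
PV(D) = D * exp(-r * t_d) = 0.1767 * 0.95638990 = 0.16899410
S_0' = S_0 - PV(D) = 26.4500 - 0.16899410 = 26.28100590
d1 = (ln(S_0'/K) + (r + sigma^2/2)*T) / (sigma*sqrt(T)) = -0.04122396
d2 = d1 - sigma*sqrt(T) = -0.33820881
exp(-rT) = 0.93053090
N(d1) = 0.48355868; N(d2) = 0.36760292
C = S_0' * N(d1) - K * exp(-rT) * N(d2) = 26.28100590 * 0.48355868 - 29.8800 * 0.93053090 * 0.36760292 = 2.4875


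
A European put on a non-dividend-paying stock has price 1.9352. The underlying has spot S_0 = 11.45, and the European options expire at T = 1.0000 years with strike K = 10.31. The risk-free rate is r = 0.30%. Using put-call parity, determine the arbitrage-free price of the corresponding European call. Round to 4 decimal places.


Put-call parity: C - P = S_0 * exp(-qT) - K * exp(-rT).
S_0 * exp(-qT) = 11.4500 * 1.00000000 = 11.45000000
K * exp(-rT) = 10.3100 * 0.99700450 = 10.27911635
C = P + S*exp(-qT) - K*exp(-rT)
C = 1.9352 + 11.45000000 - 10.27911635 = 3.1061

Answer: Call price = 3.1061


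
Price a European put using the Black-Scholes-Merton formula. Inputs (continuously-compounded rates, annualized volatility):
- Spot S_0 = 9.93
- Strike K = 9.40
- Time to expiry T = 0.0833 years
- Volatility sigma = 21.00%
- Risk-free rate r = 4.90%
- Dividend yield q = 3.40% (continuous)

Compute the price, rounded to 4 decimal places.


Answer: Price = 0.0559

Derivation:
d1 = (ln(S/K) + (r - q + 0.5*sigma^2) * T) / (sigma * sqrt(T)) = 0.95590473
d2 = d1 - sigma * sqrt(T) = 0.89529508
exp(-rT) = 0.99592662; exp(-qT) = 0.99717181
P = K * exp(-rT) * N(-d2) - S_0 * exp(-qT) * N(-d1)
N(-d1) = 0.16956018; N(-d2) = 0.18531469
P = 9.4000 * 0.99592662 * 0.18531469 - 9.9300 * 0.99717181 * 0.16956018 = 0.0559


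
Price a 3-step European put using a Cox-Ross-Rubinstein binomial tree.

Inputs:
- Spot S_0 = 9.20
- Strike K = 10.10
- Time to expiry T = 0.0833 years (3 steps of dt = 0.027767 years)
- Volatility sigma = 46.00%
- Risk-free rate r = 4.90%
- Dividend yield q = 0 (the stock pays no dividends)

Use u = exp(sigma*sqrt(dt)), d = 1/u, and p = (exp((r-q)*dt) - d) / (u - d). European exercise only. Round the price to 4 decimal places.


Answer: Price = V(0,0) = 1.0318

Derivation:
dt = T/N = 0.027767
u = exp(sigma*sqrt(dt)) = 1.079666; d = 1/u = 0.926213
p = (exp((r-q)*dt) - d) / (u - d) = 0.489719
Discount per step: exp(-r*dt) = 0.998640
Stock lattice S(k, i) with i counting down-moves:
  k=0: S(0,0) = 9.2000
  k=1: S(1,0) = 9.9329; S(1,1) = 8.5212
  k=2: S(2,0) = 10.7242; S(2,1) = 9.2000; S(2,2) = 7.8924
  k=3: S(3,0) = 11.5786; S(3,1) = 9.9329; S(3,2) = 8.5212; S(3,3) = 7.3100
Terminal payoffs V(N, i) = max(K - S_T, 0):
  V(3,0) = 0.000000; V(3,1) = 0.167077; V(3,2) = 1.578843; V(3,3) = 2.789955
Backward induction: V(k, i) = exp(-r*dt) * [p * V(k+1, i) + (1-p) * V(k+1, i+1)].
  V(2,0) = exp(-r*dt) * [p*0.000000 + (1-p)*0.167077] = 0.085140
  V(2,1) = exp(-r*dt) * [p*0.167077 + (1-p)*1.578843] = 0.886268
  V(2,2) = exp(-r*dt) * [p*1.578843 + (1-p)*2.789955] = 2.193863
  V(1,0) = exp(-r*dt) * [p*0.085140 + (1-p)*0.886268] = 0.493269
  V(1,1) = exp(-r*dt) * [p*0.886268 + (1-p)*2.193863] = 1.551397
  V(0,0) = exp(-r*dt) * [p*0.493269 + (1-p)*1.551397] = 1.031807


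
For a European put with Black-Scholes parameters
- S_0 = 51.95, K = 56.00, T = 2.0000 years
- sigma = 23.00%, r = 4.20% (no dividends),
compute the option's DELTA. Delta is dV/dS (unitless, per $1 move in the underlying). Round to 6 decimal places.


Answer: Delta = -0.424620

Derivation:
d1 = 0.1900888315; d2 = -0.1351802879
phi(d1) = 0.3917993568; exp(-qT) = 1.0000000000; exp(-rT) = 0.9194312561
N(-d1) = 0.4246197609
Delta = -exp(-qT) * N(-d1) = -1.0000000000 * 0.4246197609 = -0.424620


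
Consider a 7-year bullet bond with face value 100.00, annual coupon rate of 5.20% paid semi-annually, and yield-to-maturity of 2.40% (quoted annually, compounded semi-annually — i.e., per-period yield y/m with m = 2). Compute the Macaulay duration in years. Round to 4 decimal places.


Coupon per period c = face * coupon_rate / m = 2.600000
Periods per year m = 2; per-period yield y/m = 0.012000
Number of cashflows N = 14
Cashflows (t years, CF_t, discount factor 1/(1+y/m)^(m*t), PV):
  t = 0.5000: CF_t = 2.600000, DF = 0.988142, PV = 2.569170
  t = 1.0000: CF_t = 2.600000, DF = 0.976425, PV = 2.538705
  t = 1.5000: CF_t = 2.600000, DF = 0.964847, PV = 2.508602
  t = 2.0000: CF_t = 2.600000, DF = 0.953406, PV = 2.478856
  t = 2.5000: CF_t = 2.600000, DF = 0.942101, PV = 2.449462
  t = 3.0000: CF_t = 2.600000, DF = 0.930930, PV = 2.420417
  t = 3.5000: CF_t = 2.600000, DF = 0.919891, PV = 2.391717
  t = 4.0000: CF_t = 2.600000, DF = 0.908983, PV = 2.363357
  t = 4.5000: CF_t = 2.600000, DF = 0.898205, PV = 2.335333
  t = 5.0000: CF_t = 2.600000, DF = 0.887554, PV = 2.307641
  t = 5.5000: CF_t = 2.600000, DF = 0.877030, PV = 2.280278
  t = 6.0000: CF_t = 2.600000, DF = 0.866630, PV = 2.253239
  t = 6.5000: CF_t = 2.600000, DF = 0.856354, PV = 2.226520
  t = 7.0000: CF_t = 102.600000, DF = 0.846200, PV = 86.820081
Price P = sum_t PV_t = 117.943378
Macaulay numerator sum_t t * PV_t:
  t * PV_t at t = 0.5000: 1.284585
  t * PV_t at t = 1.0000: 2.538705
  t * PV_t at t = 1.5000: 3.762903
  t * PV_t at t = 2.0000: 4.957712
  t * PV_t at t = 2.5000: 6.123656
  t * PV_t at t = 3.0000: 7.261252
  t * PV_t at t = 3.5000: 8.371009
  t * PV_t at t = 4.0000: 9.453426
  t * PV_t at t = 4.5000: 10.508997
  t * PV_t at t = 5.0000: 11.538204
  t * PV_t at t = 5.5000: 12.541526
  t * PV_t at t = 6.0000: 13.519432
  t * PV_t at t = 6.5000: 14.472383
  t * PV_t at t = 7.0000: 607.740566
Macaulay duration D = (sum_t t * PV_t) / P = 714.074357 / 117.943378 = 6.054383

Answer: Macaulay duration = 6.0544 years


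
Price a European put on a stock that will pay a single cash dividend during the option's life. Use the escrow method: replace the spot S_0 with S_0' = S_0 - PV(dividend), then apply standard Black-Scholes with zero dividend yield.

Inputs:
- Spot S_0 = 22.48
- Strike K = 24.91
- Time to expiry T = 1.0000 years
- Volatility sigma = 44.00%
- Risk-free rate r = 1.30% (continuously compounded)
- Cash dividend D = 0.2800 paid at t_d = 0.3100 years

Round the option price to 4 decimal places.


Answer: Price = 5.3746

Derivation:
PV(D) = D * exp(-r * t_d) = 0.2800 * 0.99597811 = 0.27887387
S_0' = S_0 - PV(D) = 22.4800 - 0.27887387 = 22.20112613
d1 = (ln(S_0'/K) + (r + sigma^2/2)*T) / (sigma*sqrt(T)) = -0.01210526
d2 = d1 - sigma*sqrt(T) = -0.45210526
exp(-rT) = 0.98708414
N(-d1) = 0.50482918; N(-d2) = 0.67440342
P = K * exp(-rT) * N(-d2) - S_0' * N(-d1) = 24.9100 * 0.98708414 * 0.67440342 - 22.20112613 * 0.50482918 = 5.3746


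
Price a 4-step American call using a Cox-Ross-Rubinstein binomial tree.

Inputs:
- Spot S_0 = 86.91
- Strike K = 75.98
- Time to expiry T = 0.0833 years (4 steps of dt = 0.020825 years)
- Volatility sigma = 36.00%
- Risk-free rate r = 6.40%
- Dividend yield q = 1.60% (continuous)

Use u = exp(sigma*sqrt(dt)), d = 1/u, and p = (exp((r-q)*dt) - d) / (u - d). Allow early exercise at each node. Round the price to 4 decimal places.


dt = T/N = 0.020825
u = exp(sigma*sqrt(dt)) = 1.053324; d = 1/u = 0.949375
p = (exp((r-q)*dt) - d) / (u - d) = 0.496636
Discount per step: exp(-r*dt) = 0.998668
Stock lattice S(k, i) with i counting down-moves:
  k=0: S(0,0) = 86.9100
  k=1: S(1,0) = 91.5444; S(1,1) = 82.5102
  k=2: S(2,0) = 96.4260; S(2,1) = 86.9100; S(2,2) = 78.3331
  k=3: S(3,0) = 101.5678; S(3,1) = 91.5444; S(3,2) = 82.5102; S(3,3) = 74.3676
  k=4: S(4,0) = 106.9838; S(4,1) = 96.4260; S(4,2) = 86.9100; S(4,3) = 78.3331; S(4,4) = 70.6027
Terminal payoffs V(N, i) = max(S_T - K, 0):
  V(4,0) = 31.003822; V(4,1) = 20.445951; V(4,2) = 10.930000; V(4,3) = 2.353146; V(4,4) = 0.000000
Backward induction: V(k, i) = exp(-r*dt) * [p * V(k+1, i) + (1-p) * V(k+1, i+1)]; then take max(V_cont, immediate exercise) for American.
  V(3,0) = exp(-r*dt) * [p*31.003822 + (1-p)*20.445951] = 25.655156; exercise = 25.587794; V(3,0) = max -> 25.655156
  V(3,1) = exp(-r*dt) * [p*20.445951 + (1-p)*10.930000] = 15.635113; exercise = 15.564412; V(3,1) = max -> 15.635113
  V(3,2) = exp(-r*dt) * [p*10.930000 + (1-p)*2.353146] = 6.603915; exercise = 6.530204; V(3,2) = max -> 6.603915
  V(3,3) = exp(-r*dt) * [p*2.353146 + (1-p)*0.000000] = 1.167101; exercise = 0.000000; V(3,3) = max -> 1.167101
  V(2,0) = exp(-r*dt) * [p*25.655156 + (1-p)*15.635113] = 20.583976; exercise = 20.445951; V(2,0) = max -> 20.583976
  V(2,1) = exp(-r*dt) * [p*15.635113 + (1-p)*6.603915] = 11.074365; exercise = 10.930000; V(2,1) = max -> 11.074365
  V(2,2) = exp(-r*dt) * [p*6.603915 + (1-p)*1.167101] = 3.862069; exercise = 2.353146; V(2,2) = max -> 3.862069
  V(1,0) = exp(-r*dt) * [p*20.583976 + (1-p)*11.074365] = 15.776142; exercise = 15.564412; V(1,0) = max -> 15.776142
  V(1,1) = exp(-r*dt) * [p*11.074365 + (1-p)*3.862069] = 7.434042; exercise = 6.530204; V(1,1) = max -> 7.434042
  V(0,0) = exp(-r*dt) * [p*15.776142 + (1-p)*7.434042] = 11.561611; exercise = 10.930000; V(0,0) = max -> 11.561611

Answer: Price = V(0,0) = 11.5616


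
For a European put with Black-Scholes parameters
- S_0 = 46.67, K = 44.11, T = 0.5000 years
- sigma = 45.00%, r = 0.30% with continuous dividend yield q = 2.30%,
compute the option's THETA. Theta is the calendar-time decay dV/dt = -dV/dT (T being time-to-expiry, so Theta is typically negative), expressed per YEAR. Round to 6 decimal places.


d1 = 0.3049674421; d2 = -0.0132306095
phi(d1) = 0.3808151838; exp(-qT) = 0.9885658722; exp(-rT) = 0.9985011244
Theta = -S*exp(-qT)*phi(d1)*sigma/(2*sqrt(T)) + r*K*exp(-rT)*N(-d2) - q*S*exp(-qT)*N(-d1)
N(-d1) = 0.3801954747; N(-d2) = 0.5052780955; sqrt(T) = 0.7071067812
Term 1 = -46.6700 * 0.9885658722 * 0.3808151838 * 0.4500 / (2 * 0.7071067812) = -5.5905583727
Term 2 = 0.0030 * 44.1100 * 0.9985011244 * 0.5052780955 = 0.0667632304
Term 3 = -0.0230 * 46.6700 * 0.9885658722 * 0.3801954747 = -0.4034392926
Theta = -5.5905583727 + (0.0667632304) + (-0.4034392926) = -5.927234

Answer: Theta = -5.927234


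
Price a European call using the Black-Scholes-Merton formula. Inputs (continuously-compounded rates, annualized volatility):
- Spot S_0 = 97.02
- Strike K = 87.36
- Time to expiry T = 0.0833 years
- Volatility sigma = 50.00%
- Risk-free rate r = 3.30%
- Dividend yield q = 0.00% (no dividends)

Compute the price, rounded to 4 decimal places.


d1 = (ln(S/K) + (r - q + 0.5*sigma^2) * T) / (sigma * sqrt(T)) = 0.81797586
d2 = d1 - sigma * sqrt(T) = 0.67366717
exp(-rT) = 0.99725487; exp(-qT) = 1.00000000
C = S_0 * exp(-qT) * N(d1) - K * exp(-rT) * N(d2)
N(d1) = 0.79331451; N(d2) = 0.74973853
C = 97.0200 * 1.00000000 * 0.79331451 - 87.3600 * 0.99725487 * 0.74973853 = 11.6500

Answer: Price = 11.6500


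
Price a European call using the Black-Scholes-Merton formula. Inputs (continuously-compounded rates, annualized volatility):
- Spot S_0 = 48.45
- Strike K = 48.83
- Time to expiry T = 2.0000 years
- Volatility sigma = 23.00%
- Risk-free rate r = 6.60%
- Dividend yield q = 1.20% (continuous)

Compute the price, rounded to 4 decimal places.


Answer: Price = 8.3456

Derivation:
d1 = (ln(S/K) + (r - q + 0.5*sigma^2) * T) / (sigma * sqrt(T)) = 0.47064861
d2 = d1 - sigma * sqrt(T) = 0.14537949
exp(-rT) = 0.87634100; exp(-qT) = 0.97628571
C = S_0 * exp(-qT) * N(d1) - K * exp(-rT) * N(d2)
N(d1) = 0.68105416; N(d2) = 0.55779437
C = 48.4500 * 0.97628571 * 0.68105416 - 48.8300 * 0.87634100 * 0.55779437 = 8.3456


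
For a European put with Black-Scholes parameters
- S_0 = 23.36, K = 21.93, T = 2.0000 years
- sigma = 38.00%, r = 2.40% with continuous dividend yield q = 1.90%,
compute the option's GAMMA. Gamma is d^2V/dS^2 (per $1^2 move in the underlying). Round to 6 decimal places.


Answer: Gamma = 0.028187

Derivation:
d1 = 0.4048550957; d2 = -0.1325460580
phi(d1) = 0.3675513076; exp(-qT) = 0.9627129409; exp(-rT) = 0.9531337871
Gamma = exp(-qT) * phi(d1) / (S * sigma * sqrt(T)) = 0.9627129409 * 0.3675513076 / (23.3600 * 0.3800 * 1.4142135624) = 0.028187


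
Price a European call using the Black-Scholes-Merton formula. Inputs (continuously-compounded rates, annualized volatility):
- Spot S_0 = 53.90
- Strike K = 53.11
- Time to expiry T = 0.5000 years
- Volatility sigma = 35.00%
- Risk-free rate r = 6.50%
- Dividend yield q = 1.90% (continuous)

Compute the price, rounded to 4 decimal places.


d1 = (ln(S/K) + (r - q + 0.5*sigma^2) * T) / (sigma * sqrt(T)) = 0.27633831
d2 = d1 - sigma * sqrt(T) = 0.02885094
exp(-rT) = 0.96802245; exp(-qT) = 0.99054498
C = S_0 * exp(-qT) * N(d1) - K * exp(-rT) * N(d2)
N(d1) = 0.60885588; N(d2) = 0.51150826
C = 53.9000 * 0.99054498 * 0.60885588 - 53.1100 * 0.96802245 * 0.51150826 = 6.2095

Answer: Price = 6.2095


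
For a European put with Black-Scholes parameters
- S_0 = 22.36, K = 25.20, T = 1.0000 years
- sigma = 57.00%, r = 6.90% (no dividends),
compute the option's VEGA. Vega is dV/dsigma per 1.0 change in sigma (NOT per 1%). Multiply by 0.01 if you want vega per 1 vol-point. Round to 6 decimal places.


d1 = 0.1962800943; d2 = -0.3737199057
phi(d1) = 0.3913310230; exp(-qT) = 1.0000000000; exp(-rT) = 0.9333266801
Vega = S * exp(-qT) * phi(d1) * sqrt(T) = 22.3600 * 1.0000000000 * 0.3913310230 * 1.0000000000 = 8.750162

Answer: Vega = 8.750162
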